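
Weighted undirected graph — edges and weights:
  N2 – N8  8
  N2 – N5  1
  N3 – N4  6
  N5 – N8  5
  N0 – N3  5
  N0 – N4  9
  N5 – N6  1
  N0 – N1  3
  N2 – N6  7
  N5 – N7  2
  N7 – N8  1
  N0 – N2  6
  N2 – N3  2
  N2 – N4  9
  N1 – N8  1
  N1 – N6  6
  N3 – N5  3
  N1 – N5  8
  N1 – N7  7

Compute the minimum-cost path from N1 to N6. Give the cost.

5

Some routes from N1 to N6:
N1→N8→N5→N6: 1 + 5 + 1 = 7
N1→N5→N6: 8 + 1 = 9
N1→N6: 6
N1→N8→N7→N5→N6: 1 + 1 + 2 + 1 = 5
Best route has total 5.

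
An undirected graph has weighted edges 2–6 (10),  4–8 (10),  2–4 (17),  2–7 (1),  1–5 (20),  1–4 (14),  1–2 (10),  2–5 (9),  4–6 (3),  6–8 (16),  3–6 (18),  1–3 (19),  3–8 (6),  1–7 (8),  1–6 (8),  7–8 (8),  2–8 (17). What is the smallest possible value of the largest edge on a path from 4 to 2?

A few of the 4→2 routes:
4→6→1→7→2: max(3, 8, 8, 1) = 8
4→8→7→1→2: max(10, 8, 8, 10) = 10
4→6→2: max(3, 10) = 10
4→6→1→2: max(3, 8, 10) = 10
4→8→7→2: max(10, 8, 1) = 10
The minimum achievable maximum is 8.

8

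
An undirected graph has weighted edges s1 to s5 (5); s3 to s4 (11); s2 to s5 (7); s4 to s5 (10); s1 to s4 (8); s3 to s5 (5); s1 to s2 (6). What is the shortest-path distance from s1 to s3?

Comparing a few candidate routes:
s1 → s5 → s3: 5 + 5 = 10
s1 → s4 → s3: 8 + 11 = 19
s1 → s2 → s5 → s3: 6 + 7 + 5 = 18
Best route has total 10.

10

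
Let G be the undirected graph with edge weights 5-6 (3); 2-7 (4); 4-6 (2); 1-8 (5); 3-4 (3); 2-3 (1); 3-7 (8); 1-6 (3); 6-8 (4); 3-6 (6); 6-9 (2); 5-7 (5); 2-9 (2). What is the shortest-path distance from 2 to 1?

Comparing a few candidate routes:
2 -> 7 -> 5 -> 6 -> 1: 4 + 5 + 3 + 3 = 15
2 -> 3 -> 4 -> 6 -> 1: 1 + 3 + 2 + 3 = 9
2 -> 9 -> 6 -> 8 -> 1: 2 + 2 + 4 + 5 = 13
2 -> 3 -> 6 -> 1: 1 + 6 + 3 = 10
2 -> 9 -> 6 -> 1: 2 + 2 + 3 = 7
Best route has total 7.

7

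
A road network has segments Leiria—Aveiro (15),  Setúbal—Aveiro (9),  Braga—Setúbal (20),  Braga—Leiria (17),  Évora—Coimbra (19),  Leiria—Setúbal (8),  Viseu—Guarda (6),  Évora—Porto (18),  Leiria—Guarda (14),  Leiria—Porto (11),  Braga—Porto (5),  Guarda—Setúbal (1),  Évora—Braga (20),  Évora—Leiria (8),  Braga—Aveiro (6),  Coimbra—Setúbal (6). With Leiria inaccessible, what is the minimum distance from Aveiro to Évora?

Candidate routes:
Aveiro→Setúbal→Braga→Évora: 9 + 20 + 20 = 49
Aveiro→Braga→Porto→Évora: 6 + 5 + 18 = 29
Aveiro→Setúbal→Braga→Porto→Évora: 9 + 20 + 5 + 18 = 52
Aveiro→Braga→Setúbal→Coimbra→Évora: 6 + 20 + 6 + 19 = 51
Aveiro→Braga→Évora: 6 + 20 = 26
Aveiro→Setúbal→Coimbra→Évora: 9 + 6 + 19 = 34
Shortest: 26 km.

26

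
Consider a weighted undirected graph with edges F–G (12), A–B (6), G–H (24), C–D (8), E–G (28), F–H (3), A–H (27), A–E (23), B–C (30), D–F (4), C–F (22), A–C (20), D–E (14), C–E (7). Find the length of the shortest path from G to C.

24

Checking several routes:
G→F→D→C: 12 + 4 + 8 = 24
G→H→F→D→C: 24 + 3 + 4 + 8 = 39
G→E→C: 28 + 7 = 35
G→F→C: 12 + 22 = 34
G→F→D→E→C: 12 + 4 + 14 + 7 = 37
G→H→F→C: 24 + 3 + 22 = 49
Best route has total 24.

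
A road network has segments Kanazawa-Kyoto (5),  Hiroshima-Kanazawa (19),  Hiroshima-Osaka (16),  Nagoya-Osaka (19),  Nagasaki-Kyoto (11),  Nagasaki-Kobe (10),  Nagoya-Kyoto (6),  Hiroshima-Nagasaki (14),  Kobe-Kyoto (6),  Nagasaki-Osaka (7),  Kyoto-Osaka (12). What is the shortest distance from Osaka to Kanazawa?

Some routes from Osaka to Kanazawa:
Osaka-Nagoya-Kyoto-Kanazawa: 19 + 6 + 5 = 30
Osaka-Hiroshima-Kanazawa: 16 + 19 = 35
Osaka-Nagasaki-Kobe-Kyoto-Kanazawa: 7 + 10 + 6 + 5 = 28
Osaka-Kyoto-Kanazawa: 12 + 5 = 17
Osaka-Nagasaki-Kyoto-Kanazawa: 7 + 11 + 5 = 23
The minimum is 17 mi.

17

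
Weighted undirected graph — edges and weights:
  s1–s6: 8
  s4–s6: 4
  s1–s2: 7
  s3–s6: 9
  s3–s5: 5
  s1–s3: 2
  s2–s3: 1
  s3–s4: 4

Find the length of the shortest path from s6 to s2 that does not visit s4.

10

Routes from s6 to s2 avoiding s4:
s6-s1-s3-s2: 8 + 2 + 1 = 11
s6-s1-s2: 8 + 7 = 15
s6-s3-s1-s2: 9 + 2 + 7 = 18
s6-s3-s2: 9 + 1 = 10
Shortest: 10.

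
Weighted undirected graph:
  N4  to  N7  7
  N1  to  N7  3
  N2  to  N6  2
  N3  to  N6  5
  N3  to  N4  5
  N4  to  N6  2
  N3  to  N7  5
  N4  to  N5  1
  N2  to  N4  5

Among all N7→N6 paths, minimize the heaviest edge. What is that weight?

5

Paths from N7 to N6:
N7 -> N3 -> N6: max(5, 5) = 5
N7 -> N3 -> N4 -> N2 -> N6: max(5, 5, 5, 2) = 5
N7 -> N4 -> N2 -> N6: max(7, 5, 2) = 7
N7 -> N4 -> N3 -> N6: max(7, 5, 5) = 7
N7 -> N3 -> N4 -> N6: max(5, 5, 2) = 5
N7 -> N4 -> N6: max(7, 2) = 7
The minimum achievable maximum is 5.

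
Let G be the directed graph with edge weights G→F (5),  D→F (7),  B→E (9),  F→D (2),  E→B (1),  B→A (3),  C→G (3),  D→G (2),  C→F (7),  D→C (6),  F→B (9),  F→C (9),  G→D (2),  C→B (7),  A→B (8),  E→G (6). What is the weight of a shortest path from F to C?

Candidate routes:
F -> B -> E -> G -> D -> C: 9 + 9 + 6 + 2 + 6 = 32
F -> D -> C: 2 + 6 = 8
F -> C: 9
The minimum is 8.

8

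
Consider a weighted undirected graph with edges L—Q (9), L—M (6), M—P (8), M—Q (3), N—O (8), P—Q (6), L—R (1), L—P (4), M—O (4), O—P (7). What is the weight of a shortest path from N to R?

19

Checking several routes:
N - O - M - L - R: 8 + 4 + 6 + 1 = 19
N - O - P - L - R: 8 + 7 + 4 + 1 = 20
N - O - M - P - L - R: 8 + 4 + 8 + 4 + 1 = 25
N - O - M - Q - L - R: 8 + 4 + 3 + 9 + 1 = 25
Shortest: 19.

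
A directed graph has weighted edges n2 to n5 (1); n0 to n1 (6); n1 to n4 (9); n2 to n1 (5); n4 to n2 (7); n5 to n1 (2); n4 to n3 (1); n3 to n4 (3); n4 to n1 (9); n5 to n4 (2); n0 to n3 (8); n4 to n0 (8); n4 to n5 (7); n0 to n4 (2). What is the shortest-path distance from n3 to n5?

Candidate routes:
n3 -> n4 -> n2 -> n5: 3 + 7 + 1 = 11
n3 -> n4 -> n5: 3 + 7 = 10
The minimum is 10.

10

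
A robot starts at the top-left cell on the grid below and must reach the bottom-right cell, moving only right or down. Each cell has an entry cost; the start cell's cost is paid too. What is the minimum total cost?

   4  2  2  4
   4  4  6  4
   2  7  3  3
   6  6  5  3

One optimal route is [0,0] → [0,1] → [0,2] → [0,3] → [1,3] → [2,3] → [3,3].
Its cost is 4 + 2 + 2 + 4 + 4 + 3 + 3 = 22.

22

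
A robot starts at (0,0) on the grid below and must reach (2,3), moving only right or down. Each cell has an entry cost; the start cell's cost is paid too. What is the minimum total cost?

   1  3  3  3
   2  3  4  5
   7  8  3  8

Cheapest: (0,0)→(1,0)→(1,1)→(1,2)→(2,2)→(2,3)
  1 + 2 + 3 + 4 + 3 + 8 = 21
(Top row then right column would cost 23.)

21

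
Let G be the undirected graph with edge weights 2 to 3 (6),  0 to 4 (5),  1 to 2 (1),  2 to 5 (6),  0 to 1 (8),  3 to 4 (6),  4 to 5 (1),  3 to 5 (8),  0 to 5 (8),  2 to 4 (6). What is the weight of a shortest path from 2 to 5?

Comparing a few candidate routes:
2 → 1 → 0 → 5: 1 + 8 + 8 = 17
2 → 1 → 0 → 4 → 5: 1 + 8 + 5 + 1 = 15
2 → 5: 6
2 → 3 → 5: 6 + 8 = 14
2 → 3 → 4 → 5: 6 + 6 + 1 = 13
2 → 4 → 5: 6 + 1 = 7
The minimum is 6.

6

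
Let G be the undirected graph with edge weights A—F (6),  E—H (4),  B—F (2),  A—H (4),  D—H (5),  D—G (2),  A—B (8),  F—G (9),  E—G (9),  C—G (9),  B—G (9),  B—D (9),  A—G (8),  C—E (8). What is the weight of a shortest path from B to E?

A few of the B→E routes:
B-G-D-H-E: 9 + 2 + 5 + 4 = 20
B-F-A-H-E: 2 + 6 + 4 + 4 = 16
B-G-E: 9 + 9 = 18
B-A-H-E: 8 + 4 + 4 = 16
B-D-G-E: 9 + 2 + 9 = 20
B-D-H-E: 9 + 5 + 4 = 18
The minimum is 16.

16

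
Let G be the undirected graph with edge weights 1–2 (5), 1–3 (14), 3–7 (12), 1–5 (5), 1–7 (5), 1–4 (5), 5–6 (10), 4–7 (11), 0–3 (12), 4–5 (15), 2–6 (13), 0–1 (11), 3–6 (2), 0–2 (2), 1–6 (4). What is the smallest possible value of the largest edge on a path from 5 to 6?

Comparing a few candidate routes:
5 -> 6: max(10) = 10
5 -> 1 -> 6: max(5, 4) = 5
5 -> 1 -> 7 -> 3 -> 6: max(5, 5, 12, 2) = 12
5 -> 1 -> 0 -> 3 -> 6: max(5, 11, 12, 2) = 12
Best route has worst link 5.

5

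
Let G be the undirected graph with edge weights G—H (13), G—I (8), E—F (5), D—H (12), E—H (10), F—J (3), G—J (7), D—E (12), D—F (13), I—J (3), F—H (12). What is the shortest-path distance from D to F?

13

Comparing a few candidate routes:
D - H - F: 12 + 12 = 24
D - E - F: 12 + 5 = 17
D - E - H - F: 12 + 10 + 12 = 34
D - H - E - F: 12 + 10 + 5 = 27
D - H - G - J - F: 12 + 13 + 7 + 3 = 35
D - F: 13
Shortest: 13.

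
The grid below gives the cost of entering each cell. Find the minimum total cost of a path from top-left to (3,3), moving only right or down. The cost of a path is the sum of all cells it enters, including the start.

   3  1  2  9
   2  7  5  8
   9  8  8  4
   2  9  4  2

25

Cheapest: (0,0)→(0,1)→(0,2)→(1,2)→(1,3)→(2,3)→(3,3)
  3 + 1 + 2 + 5 + 8 + 4 + 2 = 25
(Top row then right column would cost 29.)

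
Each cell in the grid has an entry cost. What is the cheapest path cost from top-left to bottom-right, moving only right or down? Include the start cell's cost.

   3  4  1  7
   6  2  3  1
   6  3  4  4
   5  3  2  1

Path (0,0) -> (0,1) -> (0,2) -> (1,2) -> (1,3) -> (2,3) -> (3,3): 3 + 4 + 1 + 3 + 1 + 4 + 1 = 17.
(Top row then right column would cost 21.)

17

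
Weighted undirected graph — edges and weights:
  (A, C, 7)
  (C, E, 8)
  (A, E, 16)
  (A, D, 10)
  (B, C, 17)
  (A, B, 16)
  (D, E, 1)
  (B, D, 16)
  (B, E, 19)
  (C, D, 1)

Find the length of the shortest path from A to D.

Some routes from A to D:
A → C → D: 7 + 1 = 8
A → D: 10
A → C → E → D: 7 + 8 + 1 = 16
A → E → D: 16 + 1 = 17
The minimum is 8.

8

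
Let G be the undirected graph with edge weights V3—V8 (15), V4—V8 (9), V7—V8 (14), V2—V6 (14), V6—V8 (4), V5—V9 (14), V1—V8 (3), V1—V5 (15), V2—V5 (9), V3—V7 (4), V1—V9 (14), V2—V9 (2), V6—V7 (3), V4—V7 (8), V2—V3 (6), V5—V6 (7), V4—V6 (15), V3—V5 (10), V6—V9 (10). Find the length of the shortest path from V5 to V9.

Some routes from V5 to V9:
V5→V2→V9: 9 + 2 = 11
V5→V6→V9: 7 + 10 = 17
V5→V9: 14
V5→V3→V2→V9: 10 + 6 + 2 = 18
The minimum is 11.

11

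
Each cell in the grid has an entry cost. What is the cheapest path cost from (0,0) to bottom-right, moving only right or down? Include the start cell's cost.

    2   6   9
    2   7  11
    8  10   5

26

One optimal route is [0,0] → [1,0] → [1,1] → [2,1] → [2,2].
Its cost is 2 + 2 + 7 + 10 + 5 = 26.
For comparison, the top-then-right route costs 33.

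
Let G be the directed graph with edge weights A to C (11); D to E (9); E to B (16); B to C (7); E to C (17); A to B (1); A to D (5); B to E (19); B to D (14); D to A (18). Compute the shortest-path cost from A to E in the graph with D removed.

Routes from A to E avoiding D:
A-B-E: 1 + 19 = 20
The minimum is 20.

20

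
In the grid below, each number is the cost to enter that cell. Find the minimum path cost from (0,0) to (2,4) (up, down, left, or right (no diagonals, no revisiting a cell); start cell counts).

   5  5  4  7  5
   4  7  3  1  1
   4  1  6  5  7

Path r0c0→r0c1→r0c2→r1c2→r1c3→r1c4→r2c4: 5 + 5 + 4 + 3 + 1 + 1 + 7 = 26.

26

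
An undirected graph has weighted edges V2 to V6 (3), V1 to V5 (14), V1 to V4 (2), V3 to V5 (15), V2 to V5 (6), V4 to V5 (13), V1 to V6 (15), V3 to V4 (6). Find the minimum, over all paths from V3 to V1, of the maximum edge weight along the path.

6

A few of the V3→V1 routes:
V3 -> V4 -> V5 -> V2 -> V6 -> V1: max(6, 13, 6, 3, 15) = 15
V3 -> V4 -> V5 -> V1: max(6, 13, 14) = 14
V3 -> V4 -> V1: max(6, 2) = 6
V3 -> V5 -> V2 -> V6 -> V1: max(15, 6, 3, 15) = 15
V3 -> V5 -> V4 -> V1: max(15, 13, 2) = 15
Best route has worst link 6.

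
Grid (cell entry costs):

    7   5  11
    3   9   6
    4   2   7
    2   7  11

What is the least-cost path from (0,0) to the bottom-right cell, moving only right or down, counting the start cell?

Take r0c0 r1c0 r2c0 r2c1 r2c2 r3c2 for a total of 7 + 3 + 4 + 2 + 7 + 11 = 34.

34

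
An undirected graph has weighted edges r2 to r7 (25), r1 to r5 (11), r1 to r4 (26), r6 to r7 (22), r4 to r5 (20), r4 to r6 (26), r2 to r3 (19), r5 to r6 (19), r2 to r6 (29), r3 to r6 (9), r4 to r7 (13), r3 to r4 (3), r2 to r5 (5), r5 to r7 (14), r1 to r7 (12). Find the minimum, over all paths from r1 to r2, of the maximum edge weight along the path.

11

Comparing a few candidate routes:
r1 → r7 → r5 → r2: max(12, 14, 5) = 14
r1 → r5 → r2: max(11, 5) = 11
r1 → r7 → r5 → r6 → r3 → r2: max(12, 14, 19, 9, 19) = 19
Best route has worst link 11.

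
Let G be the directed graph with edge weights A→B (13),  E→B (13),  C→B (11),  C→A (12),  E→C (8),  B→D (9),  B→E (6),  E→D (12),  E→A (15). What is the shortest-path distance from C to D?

A few of the C→D routes:
C - B - D: 11 + 9 = 20
C - B - E - D: 11 + 6 + 12 = 29
C - A - B - D: 12 + 13 + 9 = 34
Best route has total 20.

20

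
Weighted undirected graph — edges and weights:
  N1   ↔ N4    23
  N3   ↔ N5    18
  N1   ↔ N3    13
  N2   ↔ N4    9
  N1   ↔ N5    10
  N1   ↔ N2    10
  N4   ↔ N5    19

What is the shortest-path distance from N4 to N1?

19

Candidate routes:
N4-N5-N3-N1: 19 + 18 + 13 = 50
N4-N2-N1: 9 + 10 = 19
N4-N5-N1: 19 + 10 = 29
N4-N1: 23
Shortest: 19.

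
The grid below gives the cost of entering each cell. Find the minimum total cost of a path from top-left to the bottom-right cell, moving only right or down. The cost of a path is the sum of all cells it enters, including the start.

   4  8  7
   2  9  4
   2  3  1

12

Take [0,0] → [1,0] → [2,0] → [2,1] → [2,2] for a total of 4 + 2 + 2 + 3 + 1 = 12.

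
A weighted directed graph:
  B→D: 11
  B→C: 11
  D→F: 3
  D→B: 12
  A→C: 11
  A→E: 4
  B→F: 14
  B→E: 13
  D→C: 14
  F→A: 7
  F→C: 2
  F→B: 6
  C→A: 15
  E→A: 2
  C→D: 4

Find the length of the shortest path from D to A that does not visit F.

Paths from D to A avoiding F:
D→B→C→A: 12 + 11 + 15 = 38
D→B→E→A: 12 + 13 + 2 = 27
D→C→A: 14 + 15 = 29
Shortest: 27.

27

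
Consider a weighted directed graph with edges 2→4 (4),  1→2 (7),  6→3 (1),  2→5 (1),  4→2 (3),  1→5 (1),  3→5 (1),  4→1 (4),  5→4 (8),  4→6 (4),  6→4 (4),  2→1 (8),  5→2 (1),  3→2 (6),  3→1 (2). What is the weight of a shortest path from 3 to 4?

6

A few of the 3→4 routes:
3-1-5-2-4: 2 + 1 + 1 + 4 = 8
3-1-5-4: 2 + 1 + 8 = 11
3-5-2-4: 1 + 1 + 4 = 6
3-5-4: 1 + 8 = 9
3-2-4: 6 + 4 = 10
Best route has total 6.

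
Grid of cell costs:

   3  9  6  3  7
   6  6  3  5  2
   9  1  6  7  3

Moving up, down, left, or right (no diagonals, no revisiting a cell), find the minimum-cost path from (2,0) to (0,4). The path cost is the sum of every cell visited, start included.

33

One optimal route is [2,0] -> [2,1] -> [1,1] -> [1,2] -> [1,3] -> [1,4] -> [0,4].
Its cost is 9 + 1 + 6 + 3 + 5 + 2 + 7 = 33.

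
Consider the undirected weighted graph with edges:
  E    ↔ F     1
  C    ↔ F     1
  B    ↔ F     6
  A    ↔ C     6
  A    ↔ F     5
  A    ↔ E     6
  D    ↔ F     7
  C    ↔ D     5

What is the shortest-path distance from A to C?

6

Candidate routes:
A - E - F - C: 6 + 1 + 1 = 8
A - C: 6
A - F - C: 5 + 1 = 6
A - E - F - D - C: 6 + 1 + 7 + 5 = 19
A - F - D - C: 5 + 7 + 5 = 17
Shortest: 6.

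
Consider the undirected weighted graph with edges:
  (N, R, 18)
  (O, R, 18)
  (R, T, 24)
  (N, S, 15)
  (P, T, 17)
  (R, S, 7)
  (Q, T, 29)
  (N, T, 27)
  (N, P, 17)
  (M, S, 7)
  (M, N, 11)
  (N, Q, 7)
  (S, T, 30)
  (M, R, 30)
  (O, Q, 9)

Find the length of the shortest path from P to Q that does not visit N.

Routes from P to Q avoiding N:
P -> T -> S -> R -> O -> Q: 17 + 30 + 7 + 18 + 9 = 81
P -> T -> R -> O -> Q: 17 + 24 + 18 + 9 = 68
P -> T -> S -> M -> R -> O -> Q: 17 + 30 + 7 + 30 + 18 + 9 = 111
P -> T -> Q: 17 + 29 = 46
The minimum is 46.

46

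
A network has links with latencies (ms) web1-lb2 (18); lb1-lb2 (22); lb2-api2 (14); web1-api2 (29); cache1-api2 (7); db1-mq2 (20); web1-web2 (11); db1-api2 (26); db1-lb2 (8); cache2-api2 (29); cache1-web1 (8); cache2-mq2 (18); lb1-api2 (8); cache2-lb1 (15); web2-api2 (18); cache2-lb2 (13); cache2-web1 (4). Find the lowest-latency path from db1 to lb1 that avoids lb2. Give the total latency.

34

Some routes from db1 to lb1 avoiding lb2:
db1 → mq2 → cache2 → web1 → cache1 → api2 → lb1: 20 + 18 + 4 + 8 + 7 + 8 = 65
db1 → mq2 → cache2 → lb1: 20 + 18 + 15 = 53
db1 → api2 → cache1 → web1 → cache2 → lb1: 26 + 7 + 8 + 4 + 15 = 60
db1 → api2 → web2 → web1 → cache2 → lb1: 26 + 18 + 11 + 4 + 15 = 74
db1 → api2 → lb1: 26 + 8 = 34
db1 → api2 → cache2 → lb1: 26 + 29 + 15 = 70
Best route has total 34 ms.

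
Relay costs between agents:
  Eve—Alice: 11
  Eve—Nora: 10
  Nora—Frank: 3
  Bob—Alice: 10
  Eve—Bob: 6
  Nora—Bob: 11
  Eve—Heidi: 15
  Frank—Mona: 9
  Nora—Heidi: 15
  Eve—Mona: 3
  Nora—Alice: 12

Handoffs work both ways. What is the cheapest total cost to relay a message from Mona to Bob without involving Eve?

Candidate routes:
Mona-Frank-Nora-Alice-Bob: 9 + 3 + 12 + 10 = 34
Mona-Frank-Nora-Bob: 9 + 3 + 11 = 23
Best route has total 23.

23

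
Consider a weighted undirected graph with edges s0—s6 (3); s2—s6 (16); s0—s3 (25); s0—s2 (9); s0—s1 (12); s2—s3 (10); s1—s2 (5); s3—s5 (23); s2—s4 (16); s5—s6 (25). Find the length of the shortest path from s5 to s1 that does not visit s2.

40

Candidate routes:
s5-s3-s0-s1: 23 + 25 + 12 = 60
s5-s6-s0-s1: 25 + 3 + 12 = 40
Best route has total 40.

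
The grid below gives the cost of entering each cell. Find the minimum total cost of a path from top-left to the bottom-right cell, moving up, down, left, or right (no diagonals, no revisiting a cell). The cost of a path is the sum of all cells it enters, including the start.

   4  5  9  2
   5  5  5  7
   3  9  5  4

28

Path (0,0) → (0,1) → (1,1) → (1,2) → (2,2) → (2,3): 4 + 5 + 5 + 5 + 5 + 4 = 28.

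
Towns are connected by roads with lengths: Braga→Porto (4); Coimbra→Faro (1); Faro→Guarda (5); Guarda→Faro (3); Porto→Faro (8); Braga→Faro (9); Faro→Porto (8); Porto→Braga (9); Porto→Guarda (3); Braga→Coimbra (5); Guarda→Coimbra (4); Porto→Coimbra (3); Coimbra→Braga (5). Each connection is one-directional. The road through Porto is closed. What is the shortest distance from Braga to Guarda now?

11

Routes from Braga to Guarda avoiding Porto:
Braga→Faro→Guarda: 9 + 5 = 14
Braga→Coimbra→Faro→Guarda: 5 + 1 + 5 = 11
Best route has total 11.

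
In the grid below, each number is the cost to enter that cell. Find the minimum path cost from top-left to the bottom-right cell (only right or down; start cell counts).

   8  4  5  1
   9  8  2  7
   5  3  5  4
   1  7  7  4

32

Best path: [0,0] -> [0,1] -> [0,2] -> [1,2] -> [2,2] -> [2,3] -> [3,3]
Cost: 8 + 4 + 5 + 2 + 5 + 4 + 4 = 32
For comparison, the top-then-right route costs 33.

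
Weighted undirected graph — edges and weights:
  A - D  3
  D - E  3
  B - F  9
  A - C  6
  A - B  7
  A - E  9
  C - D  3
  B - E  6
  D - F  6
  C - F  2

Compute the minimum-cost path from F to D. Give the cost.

5

A few of the F→D routes:
F - C - A - D: 2 + 6 + 3 = 11
F - C - D: 2 + 3 = 5
F - B - E - D: 9 + 6 + 3 = 18
F - D: 6
Best route has total 5.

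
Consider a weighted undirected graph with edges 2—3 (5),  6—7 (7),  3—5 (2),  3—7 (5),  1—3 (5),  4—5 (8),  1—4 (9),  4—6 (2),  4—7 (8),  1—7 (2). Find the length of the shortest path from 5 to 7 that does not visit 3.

Paths from 5 to 7 avoiding 3:
5 → 4 → 6 → 7: 8 + 2 + 7 = 17
5 → 4 → 1 → 7: 8 + 9 + 2 = 19
5 → 4 → 7: 8 + 8 = 16
Best route has total 16.

16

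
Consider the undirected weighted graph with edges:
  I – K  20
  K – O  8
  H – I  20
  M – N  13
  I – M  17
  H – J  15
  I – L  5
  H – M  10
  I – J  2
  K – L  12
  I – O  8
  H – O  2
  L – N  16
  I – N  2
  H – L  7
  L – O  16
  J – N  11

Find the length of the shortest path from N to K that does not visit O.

19

Some routes from N to K avoiding O:
N → I → K: 2 + 20 = 22
N → L → K: 16 + 12 = 28
N → I → L → K: 2 + 5 + 12 = 19
The minimum is 19.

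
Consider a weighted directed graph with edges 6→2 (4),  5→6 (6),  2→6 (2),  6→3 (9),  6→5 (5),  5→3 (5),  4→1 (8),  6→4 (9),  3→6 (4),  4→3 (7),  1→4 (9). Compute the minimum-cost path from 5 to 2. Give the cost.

10

Routes from 5 to 2:
5 - 3 - 6 - 2: 5 + 4 + 4 = 13
5 - 6 - 2: 6 + 4 = 10
The minimum is 10.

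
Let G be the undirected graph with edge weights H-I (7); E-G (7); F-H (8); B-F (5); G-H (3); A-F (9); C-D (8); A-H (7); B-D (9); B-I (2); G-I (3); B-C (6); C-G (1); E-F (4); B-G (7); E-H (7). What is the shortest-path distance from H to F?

8

Some routes from H to F:
H → G → I → B → F: 3 + 3 + 2 + 5 = 13
H → E → F: 7 + 4 = 11
H → F: 8
Shortest: 8.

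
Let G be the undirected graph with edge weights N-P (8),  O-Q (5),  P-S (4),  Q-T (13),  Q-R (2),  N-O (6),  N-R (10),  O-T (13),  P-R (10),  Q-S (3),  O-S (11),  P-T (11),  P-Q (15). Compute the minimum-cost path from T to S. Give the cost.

15

Some routes from T to S:
T - Q - S: 13 + 3 = 16
T - O - S: 13 + 11 = 24
T - P - S: 11 + 4 = 15
T - O - Q - S: 13 + 5 + 3 = 21
The minimum is 15.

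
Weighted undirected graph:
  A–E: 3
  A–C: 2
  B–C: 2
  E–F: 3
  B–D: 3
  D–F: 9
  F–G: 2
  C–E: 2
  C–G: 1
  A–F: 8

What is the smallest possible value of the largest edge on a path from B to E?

Some routes from B to E:
B -> C -> A -> E: max(2, 2, 3) = 3
B -> C -> G -> F -> E: max(2, 1, 2, 3) = 3
B -> C -> E: max(2, 2) = 2
The minimum achievable maximum is 2.

2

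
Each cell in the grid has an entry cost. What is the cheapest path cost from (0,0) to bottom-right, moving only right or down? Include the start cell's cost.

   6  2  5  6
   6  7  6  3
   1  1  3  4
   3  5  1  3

One optimal route is (0,0) → (1,0) → (2,0) → (2,1) → (2,2) → (3,2) → (3,3).
Its cost is 6 + 6 + 1 + 1 + 3 + 1 + 3 = 21.
(Top row then right column would cost 29.)

21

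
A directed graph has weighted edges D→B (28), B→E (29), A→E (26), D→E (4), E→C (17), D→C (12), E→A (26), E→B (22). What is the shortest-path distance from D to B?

26

Candidate routes:
D-B: 28
D-E-B: 4 + 22 = 26
The minimum is 26.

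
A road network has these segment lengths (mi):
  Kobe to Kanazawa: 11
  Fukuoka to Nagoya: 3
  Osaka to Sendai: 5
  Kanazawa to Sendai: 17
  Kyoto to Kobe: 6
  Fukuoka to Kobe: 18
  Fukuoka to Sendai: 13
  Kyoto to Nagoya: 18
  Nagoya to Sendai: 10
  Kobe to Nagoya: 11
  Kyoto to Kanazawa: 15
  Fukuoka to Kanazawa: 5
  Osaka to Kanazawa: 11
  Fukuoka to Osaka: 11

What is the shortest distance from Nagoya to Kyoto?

17

Some routes from Nagoya to Kyoto:
Nagoya - Fukuoka - Kobe - Kyoto: 3 + 18 + 6 = 27
Nagoya - Fukuoka - Kanazawa - Kobe - Kyoto: 3 + 5 + 11 + 6 = 25
Nagoya - Kyoto: 18
Nagoya - Kobe - Kyoto: 11 + 6 = 17
Nagoya - Fukuoka - Kanazawa - Kyoto: 3 + 5 + 15 = 23
The minimum is 17 mi.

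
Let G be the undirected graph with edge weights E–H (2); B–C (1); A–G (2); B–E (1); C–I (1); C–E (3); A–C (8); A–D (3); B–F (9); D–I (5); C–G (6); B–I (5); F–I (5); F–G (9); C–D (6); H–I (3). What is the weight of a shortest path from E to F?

8

Some routes from E to F:
E → B → I → F: 1 + 5 + 5 = 11
E → C → I → F: 3 + 1 + 5 = 9
E → C → B → F: 3 + 1 + 9 = 13
E → H → I → F: 2 + 3 + 5 = 10
E → B → F: 1 + 9 = 10
E → B → C → I → F: 1 + 1 + 1 + 5 = 8
The minimum is 8.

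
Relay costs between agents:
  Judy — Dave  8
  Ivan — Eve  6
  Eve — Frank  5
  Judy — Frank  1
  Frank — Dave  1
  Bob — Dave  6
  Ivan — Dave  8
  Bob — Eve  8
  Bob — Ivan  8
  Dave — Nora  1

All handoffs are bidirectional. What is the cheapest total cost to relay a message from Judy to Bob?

Checking several routes:
Judy - Frank - Dave - Bob: 1 + 1 + 6 = 8
Judy - Frank - Eve - Bob: 1 + 5 + 8 = 14
Judy - Frank - Dave - Ivan - Bob: 1 + 1 + 8 + 8 = 18
Judy - Dave - Bob: 8 + 6 = 14
Shortest: 8.

8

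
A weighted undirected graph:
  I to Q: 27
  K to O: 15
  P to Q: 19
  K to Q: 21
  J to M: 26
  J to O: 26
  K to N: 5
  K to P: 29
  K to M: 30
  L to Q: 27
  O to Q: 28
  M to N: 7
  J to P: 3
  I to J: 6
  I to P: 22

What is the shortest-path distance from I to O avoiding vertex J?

55

Checking several routes:
I→P→Q→K→O: 22 + 19 + 21 + 15 = 77
I→P→K→O: 22 + 29 + 15 = 66
I→P→Q→O: 22 + 19 + 28 = 69
I→Q→P→K→O: 27 + 19 + 29 + 15 = 90
I→Q→O: 27 + 28 = 55
I→Q→K→O: 27 + 21 + 15 = 63
The minimum is 55.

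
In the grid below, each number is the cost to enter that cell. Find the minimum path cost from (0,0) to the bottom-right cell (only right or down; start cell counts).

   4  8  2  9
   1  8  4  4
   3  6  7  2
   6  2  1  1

Cheapest: [0,0] [1,0] [2,0] [2,1] [3,1] [3,2] [3,3]
  4 + 1 + 3 + 6 + 2 + 1 + 1 = 18
(Top row then right column would cost 30.)

18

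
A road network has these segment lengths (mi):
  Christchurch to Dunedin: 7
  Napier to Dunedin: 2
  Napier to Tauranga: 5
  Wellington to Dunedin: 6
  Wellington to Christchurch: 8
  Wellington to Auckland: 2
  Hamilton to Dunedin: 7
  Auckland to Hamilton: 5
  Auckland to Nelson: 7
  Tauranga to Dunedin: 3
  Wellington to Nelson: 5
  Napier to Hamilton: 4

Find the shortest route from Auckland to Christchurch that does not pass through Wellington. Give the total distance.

Routes from Auckland to Christchurch avoiding Wellington:
Auckland-Hamilton-Napier-Tauranga-Dunedin-Christchurch: 5 + 4 + 5 + 3 + 7 = 24
Auckland-Hamilton-Dunedin-Christchurch: 5 + 7 + 7 = 19
Auckland-Hamilton-Napier-Dunedin-Christchurch: 5 + 4 + 2 + 7 = 18
Best route has total 18 mi.

18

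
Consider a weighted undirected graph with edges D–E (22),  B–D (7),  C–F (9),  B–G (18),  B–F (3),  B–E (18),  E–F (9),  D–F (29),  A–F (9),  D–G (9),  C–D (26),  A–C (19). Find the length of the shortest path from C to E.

18

Checking several routes:
C → F → B → E: 9 + 3 + 18 = 30
C → F → B → D → E: 9 + 3 + 7 + 22 = 41
C → A → F → E: 19 + 9 + 9 = 37
C → F → E: 9 + 9 = 18
Shortest: 18.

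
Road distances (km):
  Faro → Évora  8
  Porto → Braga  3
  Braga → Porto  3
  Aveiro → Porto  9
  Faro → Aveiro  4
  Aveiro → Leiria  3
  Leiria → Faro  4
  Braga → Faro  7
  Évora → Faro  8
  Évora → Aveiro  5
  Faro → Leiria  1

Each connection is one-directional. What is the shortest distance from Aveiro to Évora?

15

Paths from Aveiro to Évora:
Aveiro-Leiria-Faro-Évora: 3 + 4 + 8 = 15
Aveiro-Porto-Braga-Faro-Évora: 9 + 3 + 7 + 8 = 27
Best route has total 15 km.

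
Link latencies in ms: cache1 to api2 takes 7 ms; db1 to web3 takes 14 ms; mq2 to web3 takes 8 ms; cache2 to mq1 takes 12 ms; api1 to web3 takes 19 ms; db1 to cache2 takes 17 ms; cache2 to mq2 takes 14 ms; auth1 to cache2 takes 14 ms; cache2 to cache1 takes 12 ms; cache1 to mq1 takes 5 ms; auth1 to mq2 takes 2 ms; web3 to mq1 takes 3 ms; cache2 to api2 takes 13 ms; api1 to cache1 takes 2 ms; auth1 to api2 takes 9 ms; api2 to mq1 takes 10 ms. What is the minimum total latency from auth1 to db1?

24

Some routes from auth1 to db1:
auth1→api2→mq1→web3→db1: 9 + 10 + 3 + 14 = 36
auth1→mq2→web3→db1: 2 + 8 + 14 = 24
auth1→api2→cache1→mq1→web3→db1: 9 + 7 + 5 + 3 + 14 = 38
auth1→mq2→cache2→db1: 2 + 14 + 17 = 33
auth1→cache2→db1: 14 + 17 = 31
The minimum is 24 ms.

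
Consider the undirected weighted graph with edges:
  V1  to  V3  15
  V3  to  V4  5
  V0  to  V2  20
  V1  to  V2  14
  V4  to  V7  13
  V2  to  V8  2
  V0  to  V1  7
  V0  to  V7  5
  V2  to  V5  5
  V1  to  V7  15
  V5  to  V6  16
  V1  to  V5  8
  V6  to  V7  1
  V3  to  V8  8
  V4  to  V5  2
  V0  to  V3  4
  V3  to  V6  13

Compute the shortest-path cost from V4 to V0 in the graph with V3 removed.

17

A few of the V4→V0 routes:
V4→V5→V2→V1→V0: 2 + 5 + 14 + 7 = 28
V4→V5→V2→V0: 2 + 5 + 20 = 27
V4→V5→V1→V0: 2 + 8 + 7 = 17
V4→V7→V0: 13 + 5 = 18
V4→V5→V6→V7→V0: 2 + 16 + 1 + 5 = 24
Shortest: 17.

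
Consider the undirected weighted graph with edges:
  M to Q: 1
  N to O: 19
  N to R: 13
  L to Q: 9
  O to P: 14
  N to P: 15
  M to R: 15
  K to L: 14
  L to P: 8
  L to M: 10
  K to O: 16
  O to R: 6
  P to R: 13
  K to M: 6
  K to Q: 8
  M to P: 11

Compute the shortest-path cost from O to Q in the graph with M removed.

24

Comparing a few candidate routes:
O→R→P→L→Q: 6 + 13 + 8 + 9 = 36
O→K→L→Q: 16 + 14 + 9 = 39
O→R→P→L→K→Q: 6 + 13 + 8 + 14 + 8 = 49
O→K→Q: 16 + 8 = 24
O→P→L→K→Q: 14 + 8 + 14 + 8 = 44
O→P→L→Q: 14 + 8 + 9 = 31
The minimum is 24.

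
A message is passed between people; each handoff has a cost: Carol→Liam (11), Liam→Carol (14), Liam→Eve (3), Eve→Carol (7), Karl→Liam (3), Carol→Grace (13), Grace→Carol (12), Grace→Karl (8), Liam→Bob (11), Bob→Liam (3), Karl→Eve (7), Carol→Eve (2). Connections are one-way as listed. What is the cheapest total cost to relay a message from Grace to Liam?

Candidate routes:
Grace - Karl - Liam: 8 + 3 = 11
Grace - Karl - Eve - Carol - Liam: 8 + 7 + 7 + 11 = 33
Grace - Carol - Liam: 12 + 11 = 23
The minimum is 11.

11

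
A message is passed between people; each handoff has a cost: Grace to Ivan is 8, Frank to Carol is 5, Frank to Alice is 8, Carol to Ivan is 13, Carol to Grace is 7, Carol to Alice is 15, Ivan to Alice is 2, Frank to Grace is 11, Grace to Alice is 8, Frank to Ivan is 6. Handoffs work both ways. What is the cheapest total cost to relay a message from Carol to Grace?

Checking several routes:
Carol-Frank-Grace: 5 + 11 = 16
Carol-Grace: 7
Carol-Frank-Ivan-Grace: 5 + 6 + 8 = 19
Carol-Ivan-Grace: 13 + 8 = 21
Shortest: 7.

7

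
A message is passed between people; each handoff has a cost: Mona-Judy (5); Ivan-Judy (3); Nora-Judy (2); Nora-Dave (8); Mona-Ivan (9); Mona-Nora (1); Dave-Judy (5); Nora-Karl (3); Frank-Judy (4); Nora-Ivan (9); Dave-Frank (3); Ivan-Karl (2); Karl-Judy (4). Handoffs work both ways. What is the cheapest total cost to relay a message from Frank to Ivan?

Checking several routes:
Frank -> Dave -> Judy -> Ivan: 3 + 5 + 3 = 11
Frank -> Judy -> Nora -> Karl -> Ivan: 4 + 2 + 3 + 2 = 11
Frank -> Judy -> Karl -> Ivan: 4 + 4 + 2 = 10
Frank -> Judy -> Ivan: 4 + 3 = 7
The minimum is 7.

7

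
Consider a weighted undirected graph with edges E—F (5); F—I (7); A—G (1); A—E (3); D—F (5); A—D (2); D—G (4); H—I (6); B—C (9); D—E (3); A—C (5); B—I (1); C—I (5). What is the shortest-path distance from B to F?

Checking several routes:
B → C → A → D → F: 9 + 5 + 2 + 5 = 21
B → I → F: 1 + 7 = 8
B → I → C → A → D → F: 1 + 5 + 5 + 2 + 5 = 18
B → C → I → F: 9 + 5 + 7 = 21
B → I → C → A → E → F: 1 + 5 + 5 + 3 + 5 = 19
Shortest: 8.

8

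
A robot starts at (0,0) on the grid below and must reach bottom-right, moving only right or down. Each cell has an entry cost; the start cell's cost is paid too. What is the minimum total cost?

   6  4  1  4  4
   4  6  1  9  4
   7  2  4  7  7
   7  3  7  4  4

31

Take [0,0]→[0,1]→[0,2]→[1,2]→[2,2]→[2,3]→[3,3]→[3,4] for a total of 6 + 4 + 1 + 1 + 4 + 7 + 4 + 4 = 31.
(Top row then right column would cost 34.)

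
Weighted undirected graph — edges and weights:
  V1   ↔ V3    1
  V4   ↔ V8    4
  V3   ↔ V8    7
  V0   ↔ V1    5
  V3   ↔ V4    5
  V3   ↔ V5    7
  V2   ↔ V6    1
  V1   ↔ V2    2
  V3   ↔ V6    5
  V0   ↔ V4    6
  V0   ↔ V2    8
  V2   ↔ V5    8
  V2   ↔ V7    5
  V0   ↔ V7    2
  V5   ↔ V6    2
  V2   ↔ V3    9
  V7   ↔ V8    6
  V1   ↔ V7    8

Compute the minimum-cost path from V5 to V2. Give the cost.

Checking several routes:
V5 → V6 → V2: 2 + 1 = 3
V5 → V3 → V6 → V2: 7 + 5 + 1 = 13
V5 → V6 → V3 → V1 → V2: 2 + 5 + 1 + 2 = 10
V5 → V6 → V3 → V2: 2 + 5 + 9 = 16
V5 → V2: 8
V5 → V3 → V1 → V2: 7 + 1 + 2 = 10
Best route has total 3.

3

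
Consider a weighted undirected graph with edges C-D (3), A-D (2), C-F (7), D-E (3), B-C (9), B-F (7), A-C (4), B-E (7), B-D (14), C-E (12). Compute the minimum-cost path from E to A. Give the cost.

5

Checking several routes:
E -> C -> A: 12 + 4 = 16
E -> D -> C -> A: 3 + 3 + 4 = 10
E -> D -> A: 3 + 2 = 5
The minimum is 5.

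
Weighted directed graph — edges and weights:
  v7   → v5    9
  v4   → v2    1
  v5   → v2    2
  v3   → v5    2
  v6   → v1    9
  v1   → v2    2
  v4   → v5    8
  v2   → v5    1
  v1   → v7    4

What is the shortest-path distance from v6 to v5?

Routes from v6 to v5:
v6 → v1 → v7 → v5: 9 + 4 + 9 = 22
v6 → v1 → v2 → v5: 9 + 2 + 1 = 12
Best route has total 12.

12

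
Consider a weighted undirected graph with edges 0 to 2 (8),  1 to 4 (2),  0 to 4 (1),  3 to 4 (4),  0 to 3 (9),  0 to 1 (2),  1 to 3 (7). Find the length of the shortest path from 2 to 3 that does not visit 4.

17

Candidate routes:
2-0-3: 8 + 9 = 17
2-0-1-3: 8 + 2 + 7 = 17
Shortest: 17.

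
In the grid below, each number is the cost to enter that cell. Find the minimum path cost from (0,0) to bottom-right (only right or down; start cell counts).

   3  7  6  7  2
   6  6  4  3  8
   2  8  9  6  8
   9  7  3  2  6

36

Best path: [0,0] → [1,0] → [1,1] → [1,2] → [1,3] → [2,3] → [3,3] → [3,4]
Cost: 3 + 6 + 6 + 4 + 3 + 6 + 2 + 6 = 36
(Top row then right column would cost 47.)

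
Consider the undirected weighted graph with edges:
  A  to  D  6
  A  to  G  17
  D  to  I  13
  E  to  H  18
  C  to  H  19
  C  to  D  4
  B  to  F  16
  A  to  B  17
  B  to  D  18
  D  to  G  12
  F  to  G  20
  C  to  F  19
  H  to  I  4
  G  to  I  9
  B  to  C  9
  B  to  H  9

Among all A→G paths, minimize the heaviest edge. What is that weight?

9

Comparing a few candidate routes:
A -> D -> I -> G: max(6, 13, 9) = 13
A -> D -> G: max(6, 12) = 12
A -> D -> C -> B -> H -> I -> G: max(6, 4, 9, 9, 4, 9) = 9
Smallest bottleneck: 9.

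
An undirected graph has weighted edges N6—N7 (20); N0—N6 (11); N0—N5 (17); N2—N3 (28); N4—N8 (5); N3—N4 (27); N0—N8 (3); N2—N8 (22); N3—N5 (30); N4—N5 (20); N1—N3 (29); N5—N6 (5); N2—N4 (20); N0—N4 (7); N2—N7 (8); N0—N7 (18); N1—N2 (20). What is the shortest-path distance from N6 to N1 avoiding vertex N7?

56

Checking several routes:
N6 - N0 - N4 - N2 - N1: 11 + 7 + 20 + 20 = 58
N6 - N0 - N8 - N2 - N1: 11 + 3 + 22 + 20 = 56
N6 - N0 - N8 - N4 - N2 - N1: 11 + 3 + 5 + 20 + 20 = 59
Best route has total 56.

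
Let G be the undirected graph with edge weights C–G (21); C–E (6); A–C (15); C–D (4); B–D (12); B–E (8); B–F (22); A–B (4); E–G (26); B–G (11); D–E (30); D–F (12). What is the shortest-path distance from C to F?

Checking several routes:
C→E→B→D→F: 6 + 8 + 12 + 12 = 38
C→D→B→F: 4 + 12 + 22 = 38
C→A→B→D→F: 15 + 4 + 12 + 12 = 43
C→E→B→F: 6 + 8 + 22 = 36
C→D→F: 4 + 12 = 16
C→A→B→F: 15 + 4 + 22 = 41
The minimum is 16.

16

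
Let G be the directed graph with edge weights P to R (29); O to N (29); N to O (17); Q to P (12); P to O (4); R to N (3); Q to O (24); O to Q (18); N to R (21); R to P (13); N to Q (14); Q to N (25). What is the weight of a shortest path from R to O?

Paths from R to O:
R - N - Q - P - O: 3 + 14 + 12 + 4 = 33
R - N - O: 3 + 17 = 20
R - N - Q - O: 3 + 14 + 24 = 41
R - P - O: 13 + 4 = 17
Shortest: 17.

17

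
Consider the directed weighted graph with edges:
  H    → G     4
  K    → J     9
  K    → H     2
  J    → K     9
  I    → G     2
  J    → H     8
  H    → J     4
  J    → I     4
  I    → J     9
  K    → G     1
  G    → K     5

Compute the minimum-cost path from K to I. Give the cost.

Routes from K to I:
K -> J -> I: 9 + 4 = 13
K -> H -> J -> I: 2 + 4 + 4 = 10
Best route has total 10.

10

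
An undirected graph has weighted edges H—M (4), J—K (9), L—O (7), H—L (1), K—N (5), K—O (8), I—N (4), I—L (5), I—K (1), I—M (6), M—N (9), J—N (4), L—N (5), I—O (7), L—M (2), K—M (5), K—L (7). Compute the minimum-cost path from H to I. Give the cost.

6

Comparing a few candidate routes:
H - L - K - I: 1 + 7 + 1 = 9
H - L - M - I: 1 + 2 + 6 = 9
H - L - I: 1 + 5 = 6
H - L - M - K - I: 1 + 2 + 5 + 1 = 9
The minimum is 6.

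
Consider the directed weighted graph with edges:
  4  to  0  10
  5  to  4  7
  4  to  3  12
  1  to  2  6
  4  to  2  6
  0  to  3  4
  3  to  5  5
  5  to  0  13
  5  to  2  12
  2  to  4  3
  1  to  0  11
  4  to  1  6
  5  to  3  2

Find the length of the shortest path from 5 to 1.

Paths from 5 to 1:
5→2→4→1: 12 + 3 + 6 = 21
5→4→1: 7 + 6 = 13
Best route has total 13.

13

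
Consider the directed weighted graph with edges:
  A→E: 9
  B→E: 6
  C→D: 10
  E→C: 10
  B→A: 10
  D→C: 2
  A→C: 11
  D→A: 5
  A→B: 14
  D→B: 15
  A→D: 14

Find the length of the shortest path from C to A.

15

Routes from C to A:
C -> D -> A: 10 + 5 = 15
C -> D -> B -> A: 10 + 15 + 10 = 35
Best route has total 15.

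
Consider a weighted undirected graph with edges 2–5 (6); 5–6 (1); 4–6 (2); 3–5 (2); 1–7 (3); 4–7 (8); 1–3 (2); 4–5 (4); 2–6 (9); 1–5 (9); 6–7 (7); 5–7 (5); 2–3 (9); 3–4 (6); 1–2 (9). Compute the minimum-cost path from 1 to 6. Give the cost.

5

Some routes from 1 to 6:
1 -> 3 -> 5 -> 6: 2 + 2 + 1 = 5
1 -> 7 -> 6: 3 + 7 = 10
1 -> 7 -> 5 -> 6: 3 + 5 + 1 = 9
1 -> 5 -> 6: 9 + 1 = 10
1 -> 3 -> 5 -> 4 -> 6: 2 + 2 + 4 + 2 = 10
1 -> 3 -> 4 -> 6: 2 + 6 + 2 = 10
Shortest: 5.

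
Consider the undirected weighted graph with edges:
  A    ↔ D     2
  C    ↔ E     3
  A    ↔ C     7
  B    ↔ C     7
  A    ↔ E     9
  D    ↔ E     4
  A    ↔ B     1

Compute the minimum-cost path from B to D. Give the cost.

Comparing a few candidate routes:
B - A - E - D: 1 + 9 + 4 = 14
B - C - E - D: 7 + 3 + 4 = 14
B - A - D: 1 + 2 = 3
B - A - C - E - D: 1 + 7 + 3 + 4 = 15
The minimum is 3.

3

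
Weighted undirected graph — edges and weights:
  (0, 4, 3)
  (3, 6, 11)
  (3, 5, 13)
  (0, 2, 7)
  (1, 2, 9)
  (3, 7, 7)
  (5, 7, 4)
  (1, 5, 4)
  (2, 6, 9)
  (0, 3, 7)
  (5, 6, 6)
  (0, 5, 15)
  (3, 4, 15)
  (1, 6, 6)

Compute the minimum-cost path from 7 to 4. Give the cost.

Checking several routes:
7→3→0→4: 7 + 7 + 3 = 17
7→5→0→4: 4 + 15 + 3 = 22
7→5→1→2→0→4: 4 + 4 + 9 + 7 + 3 = 27
7→3→4: 7 + 15 = 22
Shortest: 17.

17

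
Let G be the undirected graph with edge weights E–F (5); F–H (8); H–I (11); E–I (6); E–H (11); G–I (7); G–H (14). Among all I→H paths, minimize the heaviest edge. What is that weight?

Candidate routes:
I -> E -> F -> H: max(6, 5, 8) = 8
I -> E -> H: max(6, 11) = 11
I -> H: max(11) = 11
I -> G -> H: max(7, 14) = 14
Best route has worst link 8.

8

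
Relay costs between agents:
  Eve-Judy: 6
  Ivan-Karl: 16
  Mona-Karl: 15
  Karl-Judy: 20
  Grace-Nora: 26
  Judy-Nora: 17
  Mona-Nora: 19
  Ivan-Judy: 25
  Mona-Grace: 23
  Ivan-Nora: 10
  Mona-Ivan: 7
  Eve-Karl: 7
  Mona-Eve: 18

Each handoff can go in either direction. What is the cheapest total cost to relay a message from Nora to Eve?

A few of the Nora→Eve routes:
Nora - Ivan - Mona - Karl - Eve: 10 + 7 + 15 + 7 = 39
Nora - Mona - Eve: 19 + 18 = 37
Nora - Judy - Eve: 17 + 6 = 23
Nora - Ivan - Karl - Eve: 10 + 16 + 7 = 33
Nora - Mona - Karl - Eve: 19 + 15 + 7 = 41
Nora - Ivan - Mona - Eve: 10 + 7 + 18 = 35
Shortest: 23.

23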